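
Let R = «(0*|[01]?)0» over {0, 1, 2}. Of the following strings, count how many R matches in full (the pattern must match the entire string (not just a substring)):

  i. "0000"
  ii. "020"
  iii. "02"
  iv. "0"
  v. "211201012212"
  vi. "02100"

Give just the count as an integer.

2

i → match
ii → no match
iii → no match — must end with "0"
iv → match
v → no match — must end with "0"
vi → no match
Total matched: 2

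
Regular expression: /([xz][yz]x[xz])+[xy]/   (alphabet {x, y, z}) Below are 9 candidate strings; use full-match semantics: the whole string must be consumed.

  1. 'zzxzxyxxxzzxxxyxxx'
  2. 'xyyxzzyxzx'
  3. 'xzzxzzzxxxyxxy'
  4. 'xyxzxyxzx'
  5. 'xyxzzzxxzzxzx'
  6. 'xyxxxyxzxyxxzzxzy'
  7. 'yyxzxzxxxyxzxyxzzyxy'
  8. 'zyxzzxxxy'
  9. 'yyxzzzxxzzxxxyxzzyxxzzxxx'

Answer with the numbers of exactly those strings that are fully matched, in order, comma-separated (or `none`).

4, 5, 6

1 → no match
2 → no match
3 → no match
4 → match
5 → match
6 → match
7 → no match
8 → no match
9 → no match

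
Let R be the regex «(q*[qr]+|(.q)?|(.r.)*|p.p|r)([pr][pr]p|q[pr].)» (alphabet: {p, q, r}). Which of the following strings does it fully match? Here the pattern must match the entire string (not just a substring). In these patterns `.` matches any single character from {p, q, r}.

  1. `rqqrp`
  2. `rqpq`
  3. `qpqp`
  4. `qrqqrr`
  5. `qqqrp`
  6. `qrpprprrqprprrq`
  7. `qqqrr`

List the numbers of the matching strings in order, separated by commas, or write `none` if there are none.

1 → match
2 → match
3 → no match
4 → match
5 → match
6 → no match
7 → match

1, 2, 4, 5, 7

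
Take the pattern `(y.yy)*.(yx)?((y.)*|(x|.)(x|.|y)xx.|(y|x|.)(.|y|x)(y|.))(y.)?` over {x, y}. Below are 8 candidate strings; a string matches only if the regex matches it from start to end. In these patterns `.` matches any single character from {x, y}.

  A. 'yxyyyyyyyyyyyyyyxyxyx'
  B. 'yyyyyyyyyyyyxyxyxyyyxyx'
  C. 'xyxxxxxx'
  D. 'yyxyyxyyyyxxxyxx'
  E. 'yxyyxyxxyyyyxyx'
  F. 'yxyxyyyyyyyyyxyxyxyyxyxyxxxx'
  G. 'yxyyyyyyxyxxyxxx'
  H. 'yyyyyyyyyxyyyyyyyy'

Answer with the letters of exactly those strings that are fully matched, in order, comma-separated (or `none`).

A, B, C, G, H

A → match
B → match
C → match
D → no match
E → no match
F → no match
G → match
H → match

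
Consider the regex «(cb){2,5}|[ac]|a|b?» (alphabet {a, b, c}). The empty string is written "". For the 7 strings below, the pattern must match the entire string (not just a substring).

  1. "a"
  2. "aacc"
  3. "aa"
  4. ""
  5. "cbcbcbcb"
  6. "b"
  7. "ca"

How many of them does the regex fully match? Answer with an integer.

1. "a" → match
2. "aacc" → no match
3. "aa" → no match
4. "" → match
5. "cbcbcbcb" → match
6. "b" → match
7. "ca" → no match
Total matched: 4

4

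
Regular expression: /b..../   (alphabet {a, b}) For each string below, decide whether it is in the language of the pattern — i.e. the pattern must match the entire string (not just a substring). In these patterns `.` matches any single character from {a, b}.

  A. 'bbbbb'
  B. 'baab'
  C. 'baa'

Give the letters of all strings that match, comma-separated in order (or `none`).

A → match
B → no match
C → no match

A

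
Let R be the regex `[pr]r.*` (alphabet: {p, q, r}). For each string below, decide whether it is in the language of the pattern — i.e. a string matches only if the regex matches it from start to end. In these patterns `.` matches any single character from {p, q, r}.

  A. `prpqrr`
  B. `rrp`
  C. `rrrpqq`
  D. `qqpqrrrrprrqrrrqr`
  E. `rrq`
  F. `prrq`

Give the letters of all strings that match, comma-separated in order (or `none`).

A → match
B → match
C → match
D → no match
E → match
F → match

A, B, C, E, F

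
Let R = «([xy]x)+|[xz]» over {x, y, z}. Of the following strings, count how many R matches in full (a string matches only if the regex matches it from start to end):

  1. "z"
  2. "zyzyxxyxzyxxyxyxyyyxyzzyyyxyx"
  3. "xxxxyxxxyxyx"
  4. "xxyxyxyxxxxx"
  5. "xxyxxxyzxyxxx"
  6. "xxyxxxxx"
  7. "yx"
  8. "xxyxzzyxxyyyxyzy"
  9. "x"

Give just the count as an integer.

1 → match
2 → no match
3 → match
4 → match
5 → no match
6 → match
7 → match
8 → no match
9 → match
Total matched: 6

6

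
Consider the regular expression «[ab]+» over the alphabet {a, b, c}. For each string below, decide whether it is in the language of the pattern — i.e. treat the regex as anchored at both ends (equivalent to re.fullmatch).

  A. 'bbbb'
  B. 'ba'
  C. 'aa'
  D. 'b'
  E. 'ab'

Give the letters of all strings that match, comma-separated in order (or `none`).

A → match
B → match
C → match
D → match
E → match

A, B, C, D, E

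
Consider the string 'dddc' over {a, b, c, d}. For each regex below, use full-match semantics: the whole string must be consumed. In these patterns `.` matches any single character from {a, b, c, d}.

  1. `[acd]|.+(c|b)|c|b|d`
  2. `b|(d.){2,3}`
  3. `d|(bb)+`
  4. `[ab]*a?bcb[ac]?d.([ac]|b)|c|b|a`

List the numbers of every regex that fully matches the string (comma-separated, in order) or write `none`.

1, 2

1 → match
2 → match
3 → no match
4 → no match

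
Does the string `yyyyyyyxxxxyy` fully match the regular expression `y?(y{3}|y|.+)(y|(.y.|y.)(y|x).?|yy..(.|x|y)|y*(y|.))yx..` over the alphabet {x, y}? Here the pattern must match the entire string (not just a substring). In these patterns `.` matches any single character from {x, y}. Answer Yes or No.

No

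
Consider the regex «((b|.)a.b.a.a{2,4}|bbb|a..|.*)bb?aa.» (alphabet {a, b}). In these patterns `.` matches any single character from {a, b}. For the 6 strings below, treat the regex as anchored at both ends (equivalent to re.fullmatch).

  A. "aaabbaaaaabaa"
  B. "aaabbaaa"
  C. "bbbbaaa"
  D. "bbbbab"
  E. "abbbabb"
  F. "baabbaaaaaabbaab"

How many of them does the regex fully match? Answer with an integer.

3

A → no match
B → match
C → match
D → no match
E → no match
F → match
Total matched: 3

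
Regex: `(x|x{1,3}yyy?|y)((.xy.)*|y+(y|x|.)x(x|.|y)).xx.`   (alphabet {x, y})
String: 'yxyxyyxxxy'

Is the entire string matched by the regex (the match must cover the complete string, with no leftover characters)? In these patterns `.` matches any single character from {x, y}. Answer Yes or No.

No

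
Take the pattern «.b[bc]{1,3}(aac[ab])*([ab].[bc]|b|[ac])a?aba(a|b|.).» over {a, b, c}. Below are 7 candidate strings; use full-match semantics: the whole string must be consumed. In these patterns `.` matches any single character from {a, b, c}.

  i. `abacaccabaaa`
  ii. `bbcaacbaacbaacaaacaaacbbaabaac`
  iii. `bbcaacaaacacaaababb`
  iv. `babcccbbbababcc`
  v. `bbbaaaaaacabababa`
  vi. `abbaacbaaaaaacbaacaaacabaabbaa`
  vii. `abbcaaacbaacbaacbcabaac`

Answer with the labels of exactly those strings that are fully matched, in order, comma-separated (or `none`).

ii

i → no match
ii → match
iii → no match
iv → no match
v → no match
vi → no match
vii → no match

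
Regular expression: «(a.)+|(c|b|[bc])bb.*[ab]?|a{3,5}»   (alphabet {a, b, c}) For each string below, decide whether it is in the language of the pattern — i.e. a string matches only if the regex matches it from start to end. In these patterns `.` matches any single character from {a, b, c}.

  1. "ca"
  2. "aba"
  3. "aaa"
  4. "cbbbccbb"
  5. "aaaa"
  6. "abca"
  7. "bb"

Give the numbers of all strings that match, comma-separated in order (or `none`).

1. "ca" → no match
2. "aba" → no match
3. "aaa" → match
4. "cbbbccbb" → match
5. "aaaa" → match
6. "abca" → no match
7. "bb" → no match

3, 4, 5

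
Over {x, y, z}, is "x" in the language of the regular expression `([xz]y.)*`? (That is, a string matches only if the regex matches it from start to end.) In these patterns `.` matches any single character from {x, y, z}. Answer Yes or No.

No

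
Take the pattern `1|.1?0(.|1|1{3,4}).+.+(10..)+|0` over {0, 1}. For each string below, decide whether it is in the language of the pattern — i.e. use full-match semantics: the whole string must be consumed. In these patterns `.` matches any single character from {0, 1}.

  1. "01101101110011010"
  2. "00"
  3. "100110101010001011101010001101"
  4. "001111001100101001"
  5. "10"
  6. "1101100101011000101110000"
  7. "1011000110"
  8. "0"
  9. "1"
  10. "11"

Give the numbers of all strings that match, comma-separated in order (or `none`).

1 → no match
2 → no match
3 → no match
4 → match
5 → no match
6 → no match
7 → no match
8 → match
9 → match
10 → no match

4, 8, 9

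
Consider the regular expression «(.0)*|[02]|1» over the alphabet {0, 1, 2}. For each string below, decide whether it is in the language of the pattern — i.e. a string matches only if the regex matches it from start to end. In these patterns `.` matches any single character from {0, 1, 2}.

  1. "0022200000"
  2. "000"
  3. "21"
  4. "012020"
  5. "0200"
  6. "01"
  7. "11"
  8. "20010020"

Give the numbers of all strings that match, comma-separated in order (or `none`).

1. "0022200000" → no match
2. "000" → no match
3. "21" → no match
4. "012020" → no match
5. "0200" → no match
6. "01" → no match
7. "11" → no match
8. "20010020" → no match

none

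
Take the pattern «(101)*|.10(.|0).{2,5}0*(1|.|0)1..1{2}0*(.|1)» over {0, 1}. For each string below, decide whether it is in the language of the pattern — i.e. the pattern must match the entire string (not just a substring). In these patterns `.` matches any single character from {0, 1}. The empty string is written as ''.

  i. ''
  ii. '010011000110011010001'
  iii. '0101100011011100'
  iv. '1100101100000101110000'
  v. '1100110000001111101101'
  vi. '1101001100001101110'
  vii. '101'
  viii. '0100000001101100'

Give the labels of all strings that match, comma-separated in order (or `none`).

i → match
ii → no match
iii → match
iv → match
v → no match
vi → match
vii → match
viii → match

i, iii, iv, vi, vii, viii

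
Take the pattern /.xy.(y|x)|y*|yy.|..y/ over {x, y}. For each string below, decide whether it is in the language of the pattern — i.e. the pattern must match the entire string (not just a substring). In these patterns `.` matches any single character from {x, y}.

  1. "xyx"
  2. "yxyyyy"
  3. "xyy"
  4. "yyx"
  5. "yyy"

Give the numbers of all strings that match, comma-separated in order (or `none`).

1 → no match
2 → no match
3 → match
4 → match
5 → match

3, 4, 5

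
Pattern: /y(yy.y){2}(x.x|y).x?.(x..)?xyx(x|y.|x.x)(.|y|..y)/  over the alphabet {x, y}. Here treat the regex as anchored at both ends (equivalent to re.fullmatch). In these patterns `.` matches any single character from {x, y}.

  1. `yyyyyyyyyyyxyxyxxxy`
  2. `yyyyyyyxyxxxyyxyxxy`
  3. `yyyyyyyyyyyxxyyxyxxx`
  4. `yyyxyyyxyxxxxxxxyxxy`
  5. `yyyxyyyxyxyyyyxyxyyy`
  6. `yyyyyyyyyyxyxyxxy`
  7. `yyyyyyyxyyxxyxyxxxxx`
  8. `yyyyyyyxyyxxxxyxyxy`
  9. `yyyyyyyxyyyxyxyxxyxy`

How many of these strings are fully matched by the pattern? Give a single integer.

1 → no match
2 → match
3 → match
4 → match
5 → no match
6 → match
7 → match
8 → match
9 → match
Total matched: 7

7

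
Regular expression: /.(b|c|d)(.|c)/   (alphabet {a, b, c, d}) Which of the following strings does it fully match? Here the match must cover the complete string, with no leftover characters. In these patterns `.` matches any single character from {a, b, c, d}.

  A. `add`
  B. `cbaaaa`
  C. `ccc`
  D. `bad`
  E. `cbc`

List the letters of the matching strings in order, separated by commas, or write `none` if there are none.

A, C, E

A → match
B → no match
C → match
D → no match
E → match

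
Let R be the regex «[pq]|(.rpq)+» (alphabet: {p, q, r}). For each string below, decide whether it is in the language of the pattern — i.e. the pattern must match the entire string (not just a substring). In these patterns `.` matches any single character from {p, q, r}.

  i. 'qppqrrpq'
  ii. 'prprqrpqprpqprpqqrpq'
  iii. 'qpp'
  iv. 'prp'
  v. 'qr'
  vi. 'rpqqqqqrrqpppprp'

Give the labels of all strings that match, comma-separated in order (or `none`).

i → no match
ii → no match
iii → no match
iv → no match
v → no match
vi → no match

none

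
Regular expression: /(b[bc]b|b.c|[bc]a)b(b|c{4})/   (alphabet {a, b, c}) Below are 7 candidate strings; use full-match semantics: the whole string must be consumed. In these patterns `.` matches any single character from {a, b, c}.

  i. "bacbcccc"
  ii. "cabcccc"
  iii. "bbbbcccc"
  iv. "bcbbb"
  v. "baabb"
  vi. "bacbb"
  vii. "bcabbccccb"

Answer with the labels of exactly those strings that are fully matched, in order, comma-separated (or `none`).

i, ii, iii, iv, vi

i → match
ii → match
iii → match
iv → match
v → no match
vi → match
vii → no match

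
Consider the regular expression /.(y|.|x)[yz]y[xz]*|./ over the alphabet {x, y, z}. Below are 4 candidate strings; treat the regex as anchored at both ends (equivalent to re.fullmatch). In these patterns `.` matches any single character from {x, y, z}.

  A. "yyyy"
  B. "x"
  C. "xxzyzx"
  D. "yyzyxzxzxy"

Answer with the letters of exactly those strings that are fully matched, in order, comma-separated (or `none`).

A, B, C

A. "yyyy" → match
B. "x" → match
C. "xxzyzx" → match
D. "yyzyxzxzxy" → no match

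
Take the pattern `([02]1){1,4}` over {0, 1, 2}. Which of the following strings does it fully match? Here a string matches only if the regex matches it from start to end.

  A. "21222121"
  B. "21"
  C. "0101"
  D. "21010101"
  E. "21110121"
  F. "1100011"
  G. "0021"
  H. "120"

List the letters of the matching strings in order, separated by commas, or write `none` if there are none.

A → no match
B → match
C → match
D → match
E → no match
F → no match
G → no match
H → no match — must end with "1"

B, C, D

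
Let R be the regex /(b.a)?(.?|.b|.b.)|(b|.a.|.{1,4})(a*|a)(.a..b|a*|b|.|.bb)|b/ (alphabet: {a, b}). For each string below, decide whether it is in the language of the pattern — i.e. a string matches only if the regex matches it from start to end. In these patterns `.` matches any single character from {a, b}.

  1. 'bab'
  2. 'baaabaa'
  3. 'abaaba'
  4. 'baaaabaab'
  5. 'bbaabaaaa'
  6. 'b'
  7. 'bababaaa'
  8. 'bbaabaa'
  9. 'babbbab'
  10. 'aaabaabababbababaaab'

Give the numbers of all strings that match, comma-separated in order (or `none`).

1 → match
2 → no match
3 → no match
4 → no match
5 → no match
6 → match
7 → no match
8 → no match
9 → no match
10 → no match

1, 6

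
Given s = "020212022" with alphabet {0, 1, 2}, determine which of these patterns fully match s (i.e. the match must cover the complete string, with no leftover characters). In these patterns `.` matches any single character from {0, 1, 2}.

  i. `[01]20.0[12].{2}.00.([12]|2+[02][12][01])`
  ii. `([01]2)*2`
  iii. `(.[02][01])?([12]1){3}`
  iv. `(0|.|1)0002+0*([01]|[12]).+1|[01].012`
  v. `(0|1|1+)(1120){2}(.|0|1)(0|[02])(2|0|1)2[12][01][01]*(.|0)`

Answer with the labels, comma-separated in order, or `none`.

ii

i → no match
ii → match
iii → no match — must end with "1"
iv → no match
v → no match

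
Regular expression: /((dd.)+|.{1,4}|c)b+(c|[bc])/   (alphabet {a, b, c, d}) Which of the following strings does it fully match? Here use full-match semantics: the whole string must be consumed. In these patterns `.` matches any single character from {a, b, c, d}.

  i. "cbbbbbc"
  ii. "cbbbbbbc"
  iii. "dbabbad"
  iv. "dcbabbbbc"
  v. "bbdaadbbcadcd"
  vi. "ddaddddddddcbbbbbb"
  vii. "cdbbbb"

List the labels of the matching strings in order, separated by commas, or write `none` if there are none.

i, ii, iv, vi, vii

i → match
ii → match
iii → no match
iv → match
v → no match
vi → match
vii → match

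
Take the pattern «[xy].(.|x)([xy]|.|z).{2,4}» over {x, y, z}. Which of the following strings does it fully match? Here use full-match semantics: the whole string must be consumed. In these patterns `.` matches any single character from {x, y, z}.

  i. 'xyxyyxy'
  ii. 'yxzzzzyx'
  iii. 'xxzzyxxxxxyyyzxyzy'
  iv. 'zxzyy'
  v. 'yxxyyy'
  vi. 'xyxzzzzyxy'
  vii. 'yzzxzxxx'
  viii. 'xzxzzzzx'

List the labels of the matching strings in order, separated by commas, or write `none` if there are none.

i → match
ii → match
iii → no match
iv → no match
v → match
vi → no match
vii → match
viii → match

i, ii, v, vii, viii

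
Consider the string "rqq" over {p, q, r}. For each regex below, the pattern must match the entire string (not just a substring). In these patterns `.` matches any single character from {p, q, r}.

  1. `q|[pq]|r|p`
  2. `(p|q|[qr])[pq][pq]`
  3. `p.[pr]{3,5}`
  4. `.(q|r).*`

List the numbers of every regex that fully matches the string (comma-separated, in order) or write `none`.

1 → no match
2 → match
3 → no match — must start with "p"
4 → match

2, 4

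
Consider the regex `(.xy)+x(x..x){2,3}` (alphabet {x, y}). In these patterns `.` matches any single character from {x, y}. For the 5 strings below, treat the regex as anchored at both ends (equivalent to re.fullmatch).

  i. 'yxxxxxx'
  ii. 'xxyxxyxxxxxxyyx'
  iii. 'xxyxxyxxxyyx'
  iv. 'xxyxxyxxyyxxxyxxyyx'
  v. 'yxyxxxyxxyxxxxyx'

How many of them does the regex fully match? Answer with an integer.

4

i. 'yxxxxxx' → no match
ii → match
iii. 'xxyxxyxxxyyx' → match
iv → match
v → match
Total matched: 4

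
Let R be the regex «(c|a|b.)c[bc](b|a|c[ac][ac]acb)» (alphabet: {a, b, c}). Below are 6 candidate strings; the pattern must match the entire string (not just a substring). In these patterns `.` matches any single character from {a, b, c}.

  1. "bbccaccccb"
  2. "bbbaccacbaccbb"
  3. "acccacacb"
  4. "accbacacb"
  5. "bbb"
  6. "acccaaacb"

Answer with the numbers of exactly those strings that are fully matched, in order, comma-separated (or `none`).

3, 6

1. "bbccaccccb" → no match
2 → no match
3. "acccacacb" → match
4. "accbacacb" → no match
5. "bbb" → no match
6. "acccaaacb" → match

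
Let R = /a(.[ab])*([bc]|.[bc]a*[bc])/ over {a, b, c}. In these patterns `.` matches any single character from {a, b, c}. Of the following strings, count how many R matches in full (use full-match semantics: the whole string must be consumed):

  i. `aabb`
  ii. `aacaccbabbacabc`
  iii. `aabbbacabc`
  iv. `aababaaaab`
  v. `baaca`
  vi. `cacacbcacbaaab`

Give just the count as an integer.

2

i. `aabb` → match
ii → no match
iii. `aabbbacabc` → no match
iv. `aababaaaab` → match
v. `baaca` → no match — must start with `a`
vi → no match — must start with `a`
Total matched: 2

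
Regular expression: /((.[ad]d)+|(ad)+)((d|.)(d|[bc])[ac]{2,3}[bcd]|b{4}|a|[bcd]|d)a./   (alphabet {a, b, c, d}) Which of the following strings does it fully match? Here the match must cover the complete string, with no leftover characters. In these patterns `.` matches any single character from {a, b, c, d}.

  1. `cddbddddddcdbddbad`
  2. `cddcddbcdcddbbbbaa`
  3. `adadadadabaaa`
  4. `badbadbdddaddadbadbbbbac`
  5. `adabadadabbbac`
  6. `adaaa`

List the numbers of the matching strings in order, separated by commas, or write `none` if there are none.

4, 6

1 → no match
2 → no match
3 → no match
4 → match
5 → no match
6 → match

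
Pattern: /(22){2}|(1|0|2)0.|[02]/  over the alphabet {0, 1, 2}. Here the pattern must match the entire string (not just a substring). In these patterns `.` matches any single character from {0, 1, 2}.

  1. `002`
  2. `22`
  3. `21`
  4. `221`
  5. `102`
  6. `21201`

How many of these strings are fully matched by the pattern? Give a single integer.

2

1 → match
2 → no match
3 → no match
4 → no match
5 → match
6 → no match
Total matched: 2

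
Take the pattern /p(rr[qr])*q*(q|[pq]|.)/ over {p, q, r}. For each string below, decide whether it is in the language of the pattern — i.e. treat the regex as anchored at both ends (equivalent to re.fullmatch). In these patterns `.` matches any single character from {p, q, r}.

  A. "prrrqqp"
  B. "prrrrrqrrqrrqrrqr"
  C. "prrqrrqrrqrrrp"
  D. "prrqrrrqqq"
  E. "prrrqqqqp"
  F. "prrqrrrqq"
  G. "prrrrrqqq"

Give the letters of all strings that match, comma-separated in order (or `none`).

A. "prrrqqp" → match
B → match
C → match
D. "prrqrrrqqq" → match
E. "prrrqqqqp" → match
F. "prrqrrrqq" → match
G. "prrrrrqqq" → match

A, B, C, D, E, F, G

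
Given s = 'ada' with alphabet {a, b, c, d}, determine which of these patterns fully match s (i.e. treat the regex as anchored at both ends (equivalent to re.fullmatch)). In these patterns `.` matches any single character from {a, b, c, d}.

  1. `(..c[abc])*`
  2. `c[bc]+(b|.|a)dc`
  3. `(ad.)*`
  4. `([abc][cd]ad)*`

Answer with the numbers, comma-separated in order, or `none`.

3

1 → no match
2 → no match — must start with 'c'
3 → match
4 → no match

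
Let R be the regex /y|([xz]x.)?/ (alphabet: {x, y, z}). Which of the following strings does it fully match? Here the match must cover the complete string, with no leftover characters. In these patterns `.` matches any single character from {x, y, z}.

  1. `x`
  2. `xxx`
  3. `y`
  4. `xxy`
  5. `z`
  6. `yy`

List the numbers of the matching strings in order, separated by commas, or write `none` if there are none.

1. `x` → no match
2. `xxx` → match
3. `y` → match
4. `xxy` → match
5. `z` → no match
6. `yy` → no match

2, 3, 4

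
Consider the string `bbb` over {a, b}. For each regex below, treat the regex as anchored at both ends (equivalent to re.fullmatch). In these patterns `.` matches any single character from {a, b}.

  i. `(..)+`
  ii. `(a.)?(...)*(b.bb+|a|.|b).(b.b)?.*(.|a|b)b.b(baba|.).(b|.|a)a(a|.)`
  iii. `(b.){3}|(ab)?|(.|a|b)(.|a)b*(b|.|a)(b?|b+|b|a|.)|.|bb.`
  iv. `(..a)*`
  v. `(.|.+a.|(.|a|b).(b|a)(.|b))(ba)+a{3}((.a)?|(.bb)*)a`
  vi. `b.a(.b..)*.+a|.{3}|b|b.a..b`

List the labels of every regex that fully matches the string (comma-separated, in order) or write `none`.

i → no match
ii → no match
iii → match
iv → no match
v → no match — must end with `a`
vi → match

iii, vi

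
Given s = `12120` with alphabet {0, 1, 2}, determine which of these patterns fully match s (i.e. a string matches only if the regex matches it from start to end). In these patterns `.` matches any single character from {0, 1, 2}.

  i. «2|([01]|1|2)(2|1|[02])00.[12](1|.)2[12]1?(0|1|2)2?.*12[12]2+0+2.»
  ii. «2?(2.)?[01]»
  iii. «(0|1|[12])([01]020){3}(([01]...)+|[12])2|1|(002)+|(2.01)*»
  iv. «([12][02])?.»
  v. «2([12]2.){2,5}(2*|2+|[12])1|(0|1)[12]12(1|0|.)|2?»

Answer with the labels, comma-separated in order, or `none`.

i → no match
ii → no match
iii → no match
iv → no match
v → match

v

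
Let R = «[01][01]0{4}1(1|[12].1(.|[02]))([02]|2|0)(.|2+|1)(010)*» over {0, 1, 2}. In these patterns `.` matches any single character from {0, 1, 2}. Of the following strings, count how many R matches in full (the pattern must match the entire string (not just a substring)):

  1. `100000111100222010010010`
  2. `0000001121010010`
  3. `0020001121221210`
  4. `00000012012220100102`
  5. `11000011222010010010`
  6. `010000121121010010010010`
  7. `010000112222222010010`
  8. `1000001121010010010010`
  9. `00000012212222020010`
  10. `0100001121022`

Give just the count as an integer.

6

1 → match
2 → match
3 → no match
4 → no match
5 → match
6 → no match
7 → match
8 → match
9 → no match
10 → match
Total matched: 6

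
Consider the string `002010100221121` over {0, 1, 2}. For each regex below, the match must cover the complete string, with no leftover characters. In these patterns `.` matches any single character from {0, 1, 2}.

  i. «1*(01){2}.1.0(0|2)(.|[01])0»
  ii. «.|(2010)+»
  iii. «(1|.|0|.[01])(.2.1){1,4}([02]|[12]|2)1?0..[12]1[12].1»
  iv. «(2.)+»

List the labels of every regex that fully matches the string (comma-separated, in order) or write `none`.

i → no match — must end with `0`
ii → no match
iii → match
iv → no match — must start with `2`

iii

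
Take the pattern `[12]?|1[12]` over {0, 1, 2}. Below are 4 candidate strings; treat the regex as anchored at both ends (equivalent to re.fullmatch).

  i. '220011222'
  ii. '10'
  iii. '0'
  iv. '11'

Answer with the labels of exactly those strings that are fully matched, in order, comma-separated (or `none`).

i. '220011222' → no match
ii. '10' → no match
iii. '0' → no match
iv. '11' → match

iv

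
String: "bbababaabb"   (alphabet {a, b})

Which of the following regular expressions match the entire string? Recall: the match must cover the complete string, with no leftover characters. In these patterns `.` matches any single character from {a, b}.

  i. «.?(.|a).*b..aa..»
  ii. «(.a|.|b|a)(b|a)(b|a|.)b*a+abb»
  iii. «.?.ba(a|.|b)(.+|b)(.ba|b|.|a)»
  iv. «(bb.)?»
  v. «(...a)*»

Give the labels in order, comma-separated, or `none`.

i → match
ii → no match
iii → match
iv → no match
v → no match

i, iii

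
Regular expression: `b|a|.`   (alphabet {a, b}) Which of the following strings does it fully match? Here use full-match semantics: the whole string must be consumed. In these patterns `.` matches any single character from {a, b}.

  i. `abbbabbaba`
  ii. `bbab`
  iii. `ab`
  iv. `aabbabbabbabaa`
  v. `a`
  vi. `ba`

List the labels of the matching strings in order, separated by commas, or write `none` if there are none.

v

i → no match
ii → no match
iii → no match
iv → no match
v → match
vi → no match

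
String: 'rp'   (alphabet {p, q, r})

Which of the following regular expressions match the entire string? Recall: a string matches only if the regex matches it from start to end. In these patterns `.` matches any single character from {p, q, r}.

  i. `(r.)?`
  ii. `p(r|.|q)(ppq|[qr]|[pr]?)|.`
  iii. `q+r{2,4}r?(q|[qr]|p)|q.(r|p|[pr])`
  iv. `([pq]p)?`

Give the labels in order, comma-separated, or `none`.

i

i → match
ii → no match
iii → no match — must start with 'q'
iv → no match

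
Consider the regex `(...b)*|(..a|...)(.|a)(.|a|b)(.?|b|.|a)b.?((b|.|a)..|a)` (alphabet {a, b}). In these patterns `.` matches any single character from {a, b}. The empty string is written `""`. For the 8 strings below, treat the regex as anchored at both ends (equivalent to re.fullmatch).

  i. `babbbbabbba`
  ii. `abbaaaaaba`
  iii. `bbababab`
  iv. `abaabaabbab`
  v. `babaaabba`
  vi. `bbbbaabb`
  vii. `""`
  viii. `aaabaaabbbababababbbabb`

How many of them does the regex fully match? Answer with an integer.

4

i. `babbbbabbba` → no match
ii. `abbaaaaaba` → no match
iii. `bbababab` → match
iv. `abaabaabbab` → no match
v. `babaaabba` → match
vi. `bbbbaabb` → match
vii. `""` → match
viii → no match
Total matched: 4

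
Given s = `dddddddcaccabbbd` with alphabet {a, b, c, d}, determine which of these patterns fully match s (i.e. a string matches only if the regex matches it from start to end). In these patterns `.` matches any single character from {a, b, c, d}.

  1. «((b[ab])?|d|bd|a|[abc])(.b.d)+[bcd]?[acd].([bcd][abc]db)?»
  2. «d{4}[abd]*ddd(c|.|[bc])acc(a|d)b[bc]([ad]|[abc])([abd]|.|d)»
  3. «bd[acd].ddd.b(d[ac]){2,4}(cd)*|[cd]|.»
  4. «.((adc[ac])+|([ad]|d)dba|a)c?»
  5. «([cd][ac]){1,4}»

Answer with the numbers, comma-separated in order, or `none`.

1 → no match
2 → match
3 → no match
4 → no match
5 → no match

2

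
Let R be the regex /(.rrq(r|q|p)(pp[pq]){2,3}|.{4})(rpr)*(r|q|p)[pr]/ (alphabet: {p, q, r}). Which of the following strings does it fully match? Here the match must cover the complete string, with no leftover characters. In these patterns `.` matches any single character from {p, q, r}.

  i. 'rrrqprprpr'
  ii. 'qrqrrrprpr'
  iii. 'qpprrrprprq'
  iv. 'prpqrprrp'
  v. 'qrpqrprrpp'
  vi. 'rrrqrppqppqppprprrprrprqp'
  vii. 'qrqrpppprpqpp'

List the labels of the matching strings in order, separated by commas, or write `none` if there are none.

i → no match
ii → no match
iii → no match
iv → match
v → no match
vi → match
vii → no match

iv, vi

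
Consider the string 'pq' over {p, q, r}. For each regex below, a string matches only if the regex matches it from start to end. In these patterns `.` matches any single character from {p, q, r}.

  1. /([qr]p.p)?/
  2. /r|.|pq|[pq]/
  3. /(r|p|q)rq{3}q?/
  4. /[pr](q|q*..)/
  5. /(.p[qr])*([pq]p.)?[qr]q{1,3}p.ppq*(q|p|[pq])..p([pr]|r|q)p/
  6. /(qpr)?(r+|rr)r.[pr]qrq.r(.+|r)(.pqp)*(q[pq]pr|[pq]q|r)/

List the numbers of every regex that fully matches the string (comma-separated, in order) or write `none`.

1 → no match
2 → match
3 → no match
4 → match
5 → no match — must end with 'p'
6 → no match

2, 4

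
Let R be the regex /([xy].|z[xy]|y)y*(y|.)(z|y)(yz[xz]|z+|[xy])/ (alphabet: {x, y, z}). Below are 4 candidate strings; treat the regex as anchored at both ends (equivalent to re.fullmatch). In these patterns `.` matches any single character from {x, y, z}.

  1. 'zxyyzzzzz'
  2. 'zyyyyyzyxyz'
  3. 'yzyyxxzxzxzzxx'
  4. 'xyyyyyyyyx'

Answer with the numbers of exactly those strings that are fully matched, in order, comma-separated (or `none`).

1. 'zxyyzzzzz' → match
2. 'zyyyyyzyxyz' → no match
3 → no match
4. 'xyyyyyyyyx' → match

1, 4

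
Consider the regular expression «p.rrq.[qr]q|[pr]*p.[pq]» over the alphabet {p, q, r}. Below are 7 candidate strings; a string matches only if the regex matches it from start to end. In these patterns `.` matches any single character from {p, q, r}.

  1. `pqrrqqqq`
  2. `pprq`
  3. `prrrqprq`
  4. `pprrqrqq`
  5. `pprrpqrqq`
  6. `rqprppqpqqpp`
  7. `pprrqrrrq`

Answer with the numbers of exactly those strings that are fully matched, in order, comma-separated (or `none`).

1, 2, 3, 4

1. `pqrrqqqq` → match
2. `pprq` → match
3. `prrrqprq` → match
4. `pprrqrqq` → match
5. `pprrpqrqq` → no match
6. `rqprppqpqqpp` → no match
7. `pprrqrrrq` → no match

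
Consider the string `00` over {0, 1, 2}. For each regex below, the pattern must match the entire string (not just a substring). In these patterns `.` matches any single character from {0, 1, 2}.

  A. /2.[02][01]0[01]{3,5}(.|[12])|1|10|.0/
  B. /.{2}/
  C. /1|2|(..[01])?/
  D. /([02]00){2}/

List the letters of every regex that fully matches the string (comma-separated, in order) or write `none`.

A, B

A → match
B → match
C → no match
D → no match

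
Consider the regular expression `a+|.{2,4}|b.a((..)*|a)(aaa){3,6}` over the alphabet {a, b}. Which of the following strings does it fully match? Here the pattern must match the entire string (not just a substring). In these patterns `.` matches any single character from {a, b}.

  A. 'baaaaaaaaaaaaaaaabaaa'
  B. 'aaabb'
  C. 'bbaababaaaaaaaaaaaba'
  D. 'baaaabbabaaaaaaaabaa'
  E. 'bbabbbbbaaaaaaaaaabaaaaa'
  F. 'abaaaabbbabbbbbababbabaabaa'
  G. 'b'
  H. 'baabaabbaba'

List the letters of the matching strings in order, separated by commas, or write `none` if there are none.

A → no match
B → no match
C → no match
D → no match
E → no match
F → no match
G → no match
H → no match

none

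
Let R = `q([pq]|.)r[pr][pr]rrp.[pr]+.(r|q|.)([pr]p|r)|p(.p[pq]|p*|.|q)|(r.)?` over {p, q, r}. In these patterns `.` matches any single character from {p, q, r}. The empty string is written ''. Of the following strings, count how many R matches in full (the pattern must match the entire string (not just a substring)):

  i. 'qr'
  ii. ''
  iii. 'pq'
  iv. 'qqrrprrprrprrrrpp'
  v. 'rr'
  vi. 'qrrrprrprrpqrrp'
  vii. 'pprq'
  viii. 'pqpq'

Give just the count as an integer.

6

i. 'qr' → no match
ii. '' → match
iii. 'pq' → match
iv → match
v. 'rr' → match
vi → match
vii. 'pprq' → no match
viii. 'pqpq' → match
Total matched: 6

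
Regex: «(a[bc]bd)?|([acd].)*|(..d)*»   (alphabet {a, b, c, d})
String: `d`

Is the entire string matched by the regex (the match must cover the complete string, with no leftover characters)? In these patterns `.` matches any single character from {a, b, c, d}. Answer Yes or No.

No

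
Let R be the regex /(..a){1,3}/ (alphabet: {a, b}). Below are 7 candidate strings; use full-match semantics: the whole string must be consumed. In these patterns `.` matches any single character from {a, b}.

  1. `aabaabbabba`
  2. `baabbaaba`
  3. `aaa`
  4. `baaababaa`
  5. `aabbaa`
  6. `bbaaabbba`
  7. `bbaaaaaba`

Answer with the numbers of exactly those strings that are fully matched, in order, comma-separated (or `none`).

2, 3, 4, 7

1 → no match
2 → match
3 → match
4 → match
5 → no match
6 → no match
7 → match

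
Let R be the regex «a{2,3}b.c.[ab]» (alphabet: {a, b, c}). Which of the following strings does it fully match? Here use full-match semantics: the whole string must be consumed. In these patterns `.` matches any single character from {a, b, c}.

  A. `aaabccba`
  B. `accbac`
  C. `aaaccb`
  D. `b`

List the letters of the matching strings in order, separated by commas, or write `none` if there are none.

A

A → match
B → no match
C → no match
D → no match — must start with `a`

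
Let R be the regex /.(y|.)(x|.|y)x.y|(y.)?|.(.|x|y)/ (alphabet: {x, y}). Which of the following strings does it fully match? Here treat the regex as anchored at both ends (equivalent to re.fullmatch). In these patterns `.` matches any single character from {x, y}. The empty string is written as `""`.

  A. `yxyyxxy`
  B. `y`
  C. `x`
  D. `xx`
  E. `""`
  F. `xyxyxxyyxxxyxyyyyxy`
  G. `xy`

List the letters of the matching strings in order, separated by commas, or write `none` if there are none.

D, E, G

A → no match
B → no match
C → no match
D → match
E → match
F → no match
G → match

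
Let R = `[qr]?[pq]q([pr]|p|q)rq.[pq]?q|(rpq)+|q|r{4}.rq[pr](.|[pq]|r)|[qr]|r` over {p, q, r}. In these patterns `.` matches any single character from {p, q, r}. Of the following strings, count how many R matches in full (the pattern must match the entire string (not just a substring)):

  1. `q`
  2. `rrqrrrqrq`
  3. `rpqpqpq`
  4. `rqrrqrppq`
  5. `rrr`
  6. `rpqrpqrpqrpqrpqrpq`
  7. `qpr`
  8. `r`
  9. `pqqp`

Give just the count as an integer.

1 → match
2 → no match
3 → no match
4 → no match
5 → no match
6 → match
7 → no match
8 → match
9 → no match
Total matched: 3

3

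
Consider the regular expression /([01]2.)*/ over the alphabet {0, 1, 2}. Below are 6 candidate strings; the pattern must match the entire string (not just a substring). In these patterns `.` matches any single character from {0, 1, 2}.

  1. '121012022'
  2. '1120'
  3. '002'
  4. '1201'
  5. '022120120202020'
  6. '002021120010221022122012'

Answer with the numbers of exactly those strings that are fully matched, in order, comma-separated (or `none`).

none

1 → no match
2 → no match
3 → no match
4 → no match
5 → no match
6 → no match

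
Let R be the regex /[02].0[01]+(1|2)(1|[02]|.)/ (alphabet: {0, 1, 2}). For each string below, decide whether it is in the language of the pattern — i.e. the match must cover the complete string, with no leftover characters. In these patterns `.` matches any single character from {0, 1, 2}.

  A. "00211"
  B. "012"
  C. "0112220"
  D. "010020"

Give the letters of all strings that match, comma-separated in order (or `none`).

A. "00211" → no match
B. "012" → no match
C. "0112220" → no match
D. "010020" → match

D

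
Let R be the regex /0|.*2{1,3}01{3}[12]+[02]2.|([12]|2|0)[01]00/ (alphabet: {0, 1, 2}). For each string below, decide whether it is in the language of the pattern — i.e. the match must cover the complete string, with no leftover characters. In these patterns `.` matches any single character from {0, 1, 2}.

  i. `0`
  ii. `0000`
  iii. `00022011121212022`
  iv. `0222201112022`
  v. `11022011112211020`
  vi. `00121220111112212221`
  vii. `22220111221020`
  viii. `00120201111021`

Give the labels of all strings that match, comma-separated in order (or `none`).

i → match
ii → match
iii → match
iv → match
v → match
vi → match
vii → match
viii → match

i, ii, iii, iv, v, vi, vii, viii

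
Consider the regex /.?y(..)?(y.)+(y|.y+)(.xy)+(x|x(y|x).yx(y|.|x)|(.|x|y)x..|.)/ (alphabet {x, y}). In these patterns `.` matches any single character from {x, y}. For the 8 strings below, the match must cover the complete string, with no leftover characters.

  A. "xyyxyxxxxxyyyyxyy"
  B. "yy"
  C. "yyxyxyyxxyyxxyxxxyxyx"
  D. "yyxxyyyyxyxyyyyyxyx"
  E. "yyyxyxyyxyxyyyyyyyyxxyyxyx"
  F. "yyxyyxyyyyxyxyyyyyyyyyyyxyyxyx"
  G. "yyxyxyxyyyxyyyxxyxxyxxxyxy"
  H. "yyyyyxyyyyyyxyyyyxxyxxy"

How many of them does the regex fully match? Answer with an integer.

A → no match
B → no match
C → no match
D → no match
E → no match
F → no match
G → match
H → no match
Total matched: 1

1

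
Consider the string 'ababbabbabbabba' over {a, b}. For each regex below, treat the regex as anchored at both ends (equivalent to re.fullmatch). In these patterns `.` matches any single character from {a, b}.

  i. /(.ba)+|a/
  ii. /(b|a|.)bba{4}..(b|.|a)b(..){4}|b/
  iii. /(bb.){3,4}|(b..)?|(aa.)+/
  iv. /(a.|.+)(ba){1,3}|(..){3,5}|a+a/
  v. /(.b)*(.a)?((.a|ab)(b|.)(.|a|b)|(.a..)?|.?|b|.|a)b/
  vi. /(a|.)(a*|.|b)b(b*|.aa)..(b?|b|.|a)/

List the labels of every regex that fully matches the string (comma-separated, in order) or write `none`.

i → match
ii → no match
iii → no match
iv → match
v → no match — must end with 'b'
vi → no match

i, iv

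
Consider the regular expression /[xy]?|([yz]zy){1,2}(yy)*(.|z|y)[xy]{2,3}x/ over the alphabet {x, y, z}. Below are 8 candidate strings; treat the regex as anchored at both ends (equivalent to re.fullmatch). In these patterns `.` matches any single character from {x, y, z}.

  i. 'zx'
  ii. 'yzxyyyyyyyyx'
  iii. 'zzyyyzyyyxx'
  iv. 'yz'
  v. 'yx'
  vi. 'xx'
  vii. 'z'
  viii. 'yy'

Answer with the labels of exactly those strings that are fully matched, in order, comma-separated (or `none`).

none

i → no match
ii → no match
iii → no match
iv → no match
v → no match
vi → no match
vii → no match
viii → no match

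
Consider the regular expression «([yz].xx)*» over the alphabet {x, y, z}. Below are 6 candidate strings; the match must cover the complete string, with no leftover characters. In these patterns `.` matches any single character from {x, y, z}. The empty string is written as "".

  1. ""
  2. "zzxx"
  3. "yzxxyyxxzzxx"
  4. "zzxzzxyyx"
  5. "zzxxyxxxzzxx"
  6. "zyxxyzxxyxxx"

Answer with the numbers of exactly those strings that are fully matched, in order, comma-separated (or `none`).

1 → match
2 → match
3 → match
4 → no match
5 → match
6 → match

1, 2, 3, 5, 6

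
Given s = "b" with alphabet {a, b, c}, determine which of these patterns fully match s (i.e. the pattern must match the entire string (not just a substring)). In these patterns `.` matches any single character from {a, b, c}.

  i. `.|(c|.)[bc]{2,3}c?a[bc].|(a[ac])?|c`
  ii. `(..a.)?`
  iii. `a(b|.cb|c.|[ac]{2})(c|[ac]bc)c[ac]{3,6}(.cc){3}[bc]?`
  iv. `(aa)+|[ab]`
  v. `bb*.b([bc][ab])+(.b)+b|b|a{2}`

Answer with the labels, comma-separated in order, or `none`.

i, iv, v

i → match
ii → no match
iii → no match — must start with "a"
iv → match
v → match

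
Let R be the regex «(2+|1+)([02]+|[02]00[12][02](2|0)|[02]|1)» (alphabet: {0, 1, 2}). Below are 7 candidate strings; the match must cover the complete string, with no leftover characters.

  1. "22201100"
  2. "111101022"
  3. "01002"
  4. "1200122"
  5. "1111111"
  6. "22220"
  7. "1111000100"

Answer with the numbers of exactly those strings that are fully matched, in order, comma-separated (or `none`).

4, 5, 6, 7

1. "22201100" → no match
2. "111101022" → no match
3. "01002" → no match
4. "1200122" → match
5. "1111111" → match
6. "22220" → match
7. "1111000100" → match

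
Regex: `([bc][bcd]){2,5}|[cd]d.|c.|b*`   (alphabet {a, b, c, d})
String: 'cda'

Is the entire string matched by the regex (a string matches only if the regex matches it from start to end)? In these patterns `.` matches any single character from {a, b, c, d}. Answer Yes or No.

Yes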